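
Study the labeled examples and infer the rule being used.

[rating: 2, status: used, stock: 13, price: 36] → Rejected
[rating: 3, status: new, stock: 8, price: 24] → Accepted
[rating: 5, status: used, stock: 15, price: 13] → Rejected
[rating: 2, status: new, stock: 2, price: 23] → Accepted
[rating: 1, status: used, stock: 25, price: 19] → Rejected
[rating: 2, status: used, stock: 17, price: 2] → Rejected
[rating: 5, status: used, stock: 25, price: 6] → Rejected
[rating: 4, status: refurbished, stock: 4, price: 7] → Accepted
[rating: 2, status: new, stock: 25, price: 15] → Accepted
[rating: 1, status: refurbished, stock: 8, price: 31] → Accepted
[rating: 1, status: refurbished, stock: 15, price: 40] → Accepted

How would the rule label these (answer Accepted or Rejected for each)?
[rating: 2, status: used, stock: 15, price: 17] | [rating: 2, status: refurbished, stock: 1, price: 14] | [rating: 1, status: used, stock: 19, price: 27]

Rejected, Accepted, Rejected

The distinguishing property — status is not used — holds for all the 'Accepted' cases and none of the 'Rejected' cases.
[rating: 2, status: used, stock: 15, price: 17]: Rejected (status is used).
[rating: 2, status: refurbished, stock: 1, price: 14]: Accepted (status is refurbished).
[rating: 1, status: used, stock: 19, price: 27]: Rejected (status is used).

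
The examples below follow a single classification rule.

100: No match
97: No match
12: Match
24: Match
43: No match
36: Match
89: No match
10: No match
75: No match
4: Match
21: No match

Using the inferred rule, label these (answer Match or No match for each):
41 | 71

Every 'Match' example satisfies: multiple of 4 AND at most 36. None of the 'No match' examples do.
41: 41 = 4·10 + 1, 41 > 36 — doesn't qualify, so No match. 71: 71 = 4·17 + 3, 71 > 36 — doesn't qualify, so No match.

No match, No match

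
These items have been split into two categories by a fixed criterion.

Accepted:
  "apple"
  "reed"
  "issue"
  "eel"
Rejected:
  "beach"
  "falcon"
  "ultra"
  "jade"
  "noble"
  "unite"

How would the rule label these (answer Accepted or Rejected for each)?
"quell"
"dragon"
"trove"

Every 'Accepted' example satisfies: has a double letter. None of the 'Rejected' examples do.

Accepted, Rejected, Rejected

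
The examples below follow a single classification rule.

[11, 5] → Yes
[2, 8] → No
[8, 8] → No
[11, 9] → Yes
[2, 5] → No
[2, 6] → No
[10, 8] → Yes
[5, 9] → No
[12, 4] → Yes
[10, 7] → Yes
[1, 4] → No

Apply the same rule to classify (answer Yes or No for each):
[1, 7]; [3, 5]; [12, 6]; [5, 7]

A rule that fits every label: first > second — true of each 'Yes' example, false of each 'No' one.
No: [1, 7], since 1 < 7. No: [3, 5], since 3 < 5. Yes: [12, 6], since 12 > 6. No: [5, 7], since 5 < 7.

No, No, Yes, No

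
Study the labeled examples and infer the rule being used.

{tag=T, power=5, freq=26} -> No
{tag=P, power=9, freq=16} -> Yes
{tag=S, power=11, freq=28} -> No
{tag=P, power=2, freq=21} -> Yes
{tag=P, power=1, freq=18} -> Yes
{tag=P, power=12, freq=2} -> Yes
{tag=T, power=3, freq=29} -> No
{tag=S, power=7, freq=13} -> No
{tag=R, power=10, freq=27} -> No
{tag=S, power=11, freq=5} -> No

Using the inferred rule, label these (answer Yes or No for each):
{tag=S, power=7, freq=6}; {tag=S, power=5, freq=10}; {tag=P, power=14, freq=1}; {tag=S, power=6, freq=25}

No, No, Yes, No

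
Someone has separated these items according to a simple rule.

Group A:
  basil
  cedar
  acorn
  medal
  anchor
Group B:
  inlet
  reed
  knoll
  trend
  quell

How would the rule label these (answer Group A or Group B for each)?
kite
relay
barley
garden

Group B, Group A, Group A, Group A

All 'Group A' examples share one property — contains 'a' — and every 'Group B' example lacks it.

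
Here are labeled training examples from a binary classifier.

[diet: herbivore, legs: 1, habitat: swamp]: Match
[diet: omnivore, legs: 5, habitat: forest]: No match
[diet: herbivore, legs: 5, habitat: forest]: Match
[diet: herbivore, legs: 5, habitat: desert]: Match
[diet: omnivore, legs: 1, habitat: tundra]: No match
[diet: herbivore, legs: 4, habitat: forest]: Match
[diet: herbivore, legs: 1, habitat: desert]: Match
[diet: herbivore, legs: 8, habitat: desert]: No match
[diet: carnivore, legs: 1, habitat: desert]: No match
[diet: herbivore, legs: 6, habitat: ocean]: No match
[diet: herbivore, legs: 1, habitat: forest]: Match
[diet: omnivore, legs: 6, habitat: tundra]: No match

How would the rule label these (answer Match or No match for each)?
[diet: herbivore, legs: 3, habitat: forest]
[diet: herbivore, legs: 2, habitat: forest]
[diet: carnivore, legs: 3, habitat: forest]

The common property of the 'Match' items is: diet is herbivore AND legs ≤ 5. No 'No match' item has it.
[diet: herbivore, legs: 3, habitat: forest]: Match (diet is herbivore, legs = 3).
[diet: herbivore, legs: 2, habitat: forest]: Match (diet is herbivore, legs = 2).
[diet: carnivore, legs: 3, habitat: forest]: No match (diet is carnivore, legs = 3).

Match, Match, No match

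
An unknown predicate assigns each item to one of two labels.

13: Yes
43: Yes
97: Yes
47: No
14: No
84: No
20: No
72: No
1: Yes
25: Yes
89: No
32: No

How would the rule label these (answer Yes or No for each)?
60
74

The classifier is using: ≡ 1 (mod 3).
60: No (60 mod 3 = 0).
74: No (74 mod 3 = 2).

No, No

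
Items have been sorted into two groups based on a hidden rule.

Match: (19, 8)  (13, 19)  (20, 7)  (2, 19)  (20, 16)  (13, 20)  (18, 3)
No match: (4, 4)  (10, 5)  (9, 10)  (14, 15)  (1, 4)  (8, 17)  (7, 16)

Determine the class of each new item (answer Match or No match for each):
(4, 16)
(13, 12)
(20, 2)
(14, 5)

One predicate separates the groups cleanly: max ≥ 18.
(4, 16) → max 16 → No match. (13, 12) → max 13 → No match. (20, 2) → max 20 → Match. (14, 5) → max 14 → No match.

No match, No match, Match, No match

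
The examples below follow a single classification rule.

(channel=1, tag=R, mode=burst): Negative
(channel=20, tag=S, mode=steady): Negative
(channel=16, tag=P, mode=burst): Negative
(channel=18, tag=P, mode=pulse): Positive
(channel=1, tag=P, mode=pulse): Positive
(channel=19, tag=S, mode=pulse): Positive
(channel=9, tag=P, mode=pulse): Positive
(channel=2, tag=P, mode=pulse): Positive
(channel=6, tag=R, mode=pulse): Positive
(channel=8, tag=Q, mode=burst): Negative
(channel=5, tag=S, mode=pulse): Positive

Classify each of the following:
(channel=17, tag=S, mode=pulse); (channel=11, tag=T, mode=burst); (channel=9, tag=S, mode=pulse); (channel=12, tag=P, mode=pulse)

Positive, Negative, Positive, Positive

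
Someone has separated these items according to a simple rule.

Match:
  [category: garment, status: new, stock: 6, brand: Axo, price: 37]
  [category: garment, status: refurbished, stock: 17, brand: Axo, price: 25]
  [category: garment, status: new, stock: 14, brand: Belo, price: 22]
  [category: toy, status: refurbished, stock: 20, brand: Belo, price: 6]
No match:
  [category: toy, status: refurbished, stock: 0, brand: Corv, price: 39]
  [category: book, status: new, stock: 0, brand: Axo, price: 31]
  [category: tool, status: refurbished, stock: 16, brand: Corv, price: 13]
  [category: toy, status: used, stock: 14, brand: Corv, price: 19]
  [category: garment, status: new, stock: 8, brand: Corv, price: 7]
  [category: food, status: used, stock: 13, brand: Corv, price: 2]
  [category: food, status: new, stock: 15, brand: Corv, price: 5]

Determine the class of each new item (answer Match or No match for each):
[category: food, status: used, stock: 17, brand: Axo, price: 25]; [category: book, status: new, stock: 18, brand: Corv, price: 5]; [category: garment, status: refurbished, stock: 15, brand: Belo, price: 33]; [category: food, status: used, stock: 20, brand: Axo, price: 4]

Match, No match, Match, Match

Rule: brand is not Corv AND stock ≥ 6. This holds for each 'Match' example and fails for each 'No match' one.
[category: food, status: used, stock: 17, brand: Axo, price: 25]: brand is Axo, stock = 17 — has this property, so Match. [category: book, status: new, stock: 18, brand: Corv, price: 5]: brand is Corv, stock = 18 — does not fit, so No match. [category: garment, status: refurbished, stock: 15, brand: Belo, price: 33]: brand is Belo, stock = 15 — has this property, so Match. [category: food, status: used, stock: 20, brand: Axo, price: 4]: brand is Axo, stock = 20 — has this property, so Match.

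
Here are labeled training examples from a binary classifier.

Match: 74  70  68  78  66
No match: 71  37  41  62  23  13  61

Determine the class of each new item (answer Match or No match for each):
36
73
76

Every 'Match' example satisfies: even AND at least 66. None of the 'No match' examples do.

No match, No match, Match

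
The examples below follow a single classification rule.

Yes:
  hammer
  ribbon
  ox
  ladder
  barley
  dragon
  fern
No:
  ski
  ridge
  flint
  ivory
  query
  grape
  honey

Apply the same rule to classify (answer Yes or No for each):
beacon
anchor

Yes, Yes

Comparing the two groups points to one rule — even length.
beacon: length 6 — fits, so Yes. anchor: length 6 — fits, so Yes.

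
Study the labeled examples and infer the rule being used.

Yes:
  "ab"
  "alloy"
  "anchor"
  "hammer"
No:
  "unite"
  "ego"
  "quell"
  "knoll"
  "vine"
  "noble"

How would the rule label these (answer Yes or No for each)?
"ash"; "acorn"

Yes, Yes

The rule appears to be: contains 'a'.
"ash": has 'a' — meets the rule, so Yes. "acorn": has 'a' — meets the rule, so Yes.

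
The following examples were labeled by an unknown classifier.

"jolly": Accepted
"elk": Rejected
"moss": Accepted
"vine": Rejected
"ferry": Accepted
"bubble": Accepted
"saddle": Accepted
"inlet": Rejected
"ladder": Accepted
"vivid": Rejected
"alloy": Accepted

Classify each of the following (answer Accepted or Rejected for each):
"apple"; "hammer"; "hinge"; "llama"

'Accepted' ⟺ has a double letter.

Accepted, Accepted, Rejected, Accepted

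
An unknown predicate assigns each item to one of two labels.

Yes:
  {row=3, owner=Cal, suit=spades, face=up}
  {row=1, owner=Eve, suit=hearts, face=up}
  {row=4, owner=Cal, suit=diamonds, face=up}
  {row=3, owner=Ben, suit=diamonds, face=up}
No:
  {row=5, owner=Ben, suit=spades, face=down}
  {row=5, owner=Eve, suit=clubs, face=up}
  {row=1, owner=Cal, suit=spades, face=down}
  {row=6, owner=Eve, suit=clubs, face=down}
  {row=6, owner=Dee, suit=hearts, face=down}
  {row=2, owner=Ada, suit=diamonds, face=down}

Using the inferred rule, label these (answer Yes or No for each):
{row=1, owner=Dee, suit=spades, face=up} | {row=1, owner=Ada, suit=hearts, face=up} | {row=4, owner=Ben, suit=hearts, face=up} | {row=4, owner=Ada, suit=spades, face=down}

Every 'Yes' example satisfies: face is up AND row ≤ 4. None of the 'No' examples do.
{row=1, owner=Dee, suit=spades, face=up} — face is up, row = 1, hence Yes. {row=1, owner=Ada, suit=hearts, face=up} — face is up, row = 1, hence Yes. {row=4, owner=Ben, suit=hearts, face=up} — face is up, row = 4, hence Yes. {row=4, owner=Ada, suit=spades, face=down} — face is down, row = 4, hence No.

Yes, Yes, Yes, No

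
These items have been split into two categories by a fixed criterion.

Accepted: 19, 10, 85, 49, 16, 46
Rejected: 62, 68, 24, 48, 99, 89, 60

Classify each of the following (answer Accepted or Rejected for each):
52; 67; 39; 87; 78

Looking at the examples, the only property every 'Accepted' case has and every 'Rejected' case lacks is: ≡ 1 (mod 3).
52: 52 mod 3 = 1 — meets the rule, so Accepted.
67: 67 mod 3 = 1 — meets the rule, so Accepted.
39: 39 mod 3 = 0 — does not pass, so Rejected.
87: 87 mod 3 = 0 — does not pass, so Rejected.
78: 78 mod 3 = 0 — does not pass, so Rejected.

Accepted, Accepted, Rejected, Rejected, Rejected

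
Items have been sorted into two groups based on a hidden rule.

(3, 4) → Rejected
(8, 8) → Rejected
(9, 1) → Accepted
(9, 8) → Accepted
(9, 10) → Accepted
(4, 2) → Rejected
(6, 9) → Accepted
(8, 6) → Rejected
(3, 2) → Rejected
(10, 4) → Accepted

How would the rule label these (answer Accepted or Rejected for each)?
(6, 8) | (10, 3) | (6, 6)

Rejected, Accepted, Rejected

One predicate separates the groups cleanly: max ≥ 9.
Rejected: (6, 8), since max 8. Accepted: (10, 3), since max 10. Rejected: (6, 6), since max 6.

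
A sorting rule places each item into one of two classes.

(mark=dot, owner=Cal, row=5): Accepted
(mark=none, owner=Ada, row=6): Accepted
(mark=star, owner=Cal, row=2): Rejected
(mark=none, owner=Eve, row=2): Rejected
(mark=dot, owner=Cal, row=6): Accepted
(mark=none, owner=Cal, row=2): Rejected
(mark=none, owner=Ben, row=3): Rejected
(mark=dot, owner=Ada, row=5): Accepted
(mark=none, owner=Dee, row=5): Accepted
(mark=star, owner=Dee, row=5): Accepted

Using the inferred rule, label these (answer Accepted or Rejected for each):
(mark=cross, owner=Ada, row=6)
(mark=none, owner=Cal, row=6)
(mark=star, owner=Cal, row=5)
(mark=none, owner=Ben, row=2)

'Accepted' ⟺ row ≥ 5.

Accepted, Accepted, Accepted, Rejected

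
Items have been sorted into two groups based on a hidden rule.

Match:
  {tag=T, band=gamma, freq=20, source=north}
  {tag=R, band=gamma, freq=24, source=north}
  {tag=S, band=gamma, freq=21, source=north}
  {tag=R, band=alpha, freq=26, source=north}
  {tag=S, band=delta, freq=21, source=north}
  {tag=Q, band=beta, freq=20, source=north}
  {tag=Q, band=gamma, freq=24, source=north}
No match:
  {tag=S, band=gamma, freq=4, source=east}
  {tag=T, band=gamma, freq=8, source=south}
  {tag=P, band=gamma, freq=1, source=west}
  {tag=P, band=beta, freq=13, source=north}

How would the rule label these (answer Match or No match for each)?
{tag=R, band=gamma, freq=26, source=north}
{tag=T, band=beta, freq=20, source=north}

Match, Match

The pattern is that an item is 'Match' exactly when: freq ≥ 20.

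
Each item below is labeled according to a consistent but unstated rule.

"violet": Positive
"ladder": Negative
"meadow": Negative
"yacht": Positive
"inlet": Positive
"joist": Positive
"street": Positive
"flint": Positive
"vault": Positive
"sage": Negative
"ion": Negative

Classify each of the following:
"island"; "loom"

The pattern is that an item is 'Positive' exactly when: contains 't'.
"island" — no 't', hence Negative.
"loom" — no 't', hence Negative.

Negative, Negative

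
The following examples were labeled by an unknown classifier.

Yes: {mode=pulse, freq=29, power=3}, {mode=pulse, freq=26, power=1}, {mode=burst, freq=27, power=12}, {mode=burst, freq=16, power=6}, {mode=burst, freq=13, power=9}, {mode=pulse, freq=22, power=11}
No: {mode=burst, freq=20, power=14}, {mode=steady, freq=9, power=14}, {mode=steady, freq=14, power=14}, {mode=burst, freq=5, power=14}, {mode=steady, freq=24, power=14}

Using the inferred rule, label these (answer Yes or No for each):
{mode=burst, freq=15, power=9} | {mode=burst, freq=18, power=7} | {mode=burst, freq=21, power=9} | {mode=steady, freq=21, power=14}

Rule: power ≤ 12. This holds for each 'Yes' example and fails for each 'No' one.

Yes, Yes, Yes, No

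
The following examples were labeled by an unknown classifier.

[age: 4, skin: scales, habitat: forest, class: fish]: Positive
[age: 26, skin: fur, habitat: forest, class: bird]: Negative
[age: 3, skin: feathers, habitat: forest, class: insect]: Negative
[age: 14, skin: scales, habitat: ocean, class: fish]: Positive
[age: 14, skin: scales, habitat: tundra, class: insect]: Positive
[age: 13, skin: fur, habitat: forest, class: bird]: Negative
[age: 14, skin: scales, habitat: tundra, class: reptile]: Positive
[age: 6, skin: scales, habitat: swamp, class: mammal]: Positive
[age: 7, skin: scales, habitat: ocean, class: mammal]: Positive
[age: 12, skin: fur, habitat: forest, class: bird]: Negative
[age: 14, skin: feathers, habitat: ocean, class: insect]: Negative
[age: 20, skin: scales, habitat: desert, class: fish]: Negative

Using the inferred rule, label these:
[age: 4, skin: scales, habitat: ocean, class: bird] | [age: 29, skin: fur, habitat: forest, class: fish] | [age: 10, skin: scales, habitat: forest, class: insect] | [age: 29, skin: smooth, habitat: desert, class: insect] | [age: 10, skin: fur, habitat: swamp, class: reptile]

The rule appears to be: skin is scales AND age ≤ 14.
[age: 4, skin: scales, habitat: ocean, class: bird]: skin is scales, age = 4, checks out → Positive.
[age: 29, skin: fur, habitat: forest, class: fish]: skin is fur, age = 29, does not pass → Negative.
[age: 10, skin: scales, habitat: forest, class: insect]: skin is scales, age = 10, checks out → Positive.
[age: 29, skin: smooth, habitat: desert, class: insect]: skin is smooth, age = 29, does not pass → Negative.
[age: 10, skin: fur, habitat: swamp, class: reptile]: skin is fur, age = 10, does not pass → Negative.

Positive, Negative, Positive, Negative, Negative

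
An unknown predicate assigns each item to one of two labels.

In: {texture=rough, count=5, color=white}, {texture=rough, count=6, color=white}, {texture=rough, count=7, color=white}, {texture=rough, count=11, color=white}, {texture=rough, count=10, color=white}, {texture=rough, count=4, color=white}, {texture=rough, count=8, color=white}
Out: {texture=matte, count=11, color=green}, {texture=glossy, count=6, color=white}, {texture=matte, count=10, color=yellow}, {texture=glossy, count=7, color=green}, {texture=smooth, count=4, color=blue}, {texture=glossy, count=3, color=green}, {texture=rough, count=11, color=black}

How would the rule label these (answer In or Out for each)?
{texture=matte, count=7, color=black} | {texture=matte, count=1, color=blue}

The classifier is using: color is white AND texture is rough.

Out, Out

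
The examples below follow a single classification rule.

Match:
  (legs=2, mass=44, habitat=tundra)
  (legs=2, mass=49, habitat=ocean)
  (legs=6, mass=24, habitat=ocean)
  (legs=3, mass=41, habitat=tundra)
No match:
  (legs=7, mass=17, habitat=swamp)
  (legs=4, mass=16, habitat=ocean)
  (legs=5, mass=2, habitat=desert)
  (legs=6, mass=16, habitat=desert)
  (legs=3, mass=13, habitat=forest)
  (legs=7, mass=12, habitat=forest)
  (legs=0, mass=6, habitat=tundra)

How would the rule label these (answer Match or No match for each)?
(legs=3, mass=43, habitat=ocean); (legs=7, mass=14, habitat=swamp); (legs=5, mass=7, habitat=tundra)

One predicate separates the groups cleanly: mass ≥ 24.
(legs=3, mass=43, habitat=ocean) → mass = 43 → Match.
(legs=7, mass=14, habitat=swamp) → mass = 14 → No match.
(legs=5, mass=7, habitat=tundra) → mass = 7 → No match.

Match, No match, No match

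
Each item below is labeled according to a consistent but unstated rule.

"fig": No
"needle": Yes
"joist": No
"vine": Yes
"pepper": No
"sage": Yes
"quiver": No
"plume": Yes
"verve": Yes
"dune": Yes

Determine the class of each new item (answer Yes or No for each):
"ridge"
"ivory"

The rule appears to be: ends with 'e'.

Yes, No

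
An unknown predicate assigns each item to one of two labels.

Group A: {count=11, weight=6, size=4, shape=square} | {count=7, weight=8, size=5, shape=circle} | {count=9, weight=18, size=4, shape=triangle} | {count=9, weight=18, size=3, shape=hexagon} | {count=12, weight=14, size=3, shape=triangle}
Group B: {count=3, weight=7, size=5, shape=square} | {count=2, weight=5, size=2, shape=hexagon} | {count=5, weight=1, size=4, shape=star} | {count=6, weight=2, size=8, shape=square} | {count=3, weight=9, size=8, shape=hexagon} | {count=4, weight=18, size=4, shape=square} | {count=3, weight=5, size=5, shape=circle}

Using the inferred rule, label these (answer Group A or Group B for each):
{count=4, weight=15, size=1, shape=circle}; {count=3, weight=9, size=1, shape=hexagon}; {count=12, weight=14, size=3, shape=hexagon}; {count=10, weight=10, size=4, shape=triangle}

The rule appears to be: count ≥ 7.
{count=4, weight=15, size=1, shape=circle} — count = 4, hence Group B. {count=3, weight=9, size=1, shape=hexagon} — count = 3, hence Group B. {count=12, weight=14, size=3, shape=hexagon} — count = 12, hence Group A. {count=10, weight=10, size=4, shape=triangle} — count = 10, hence Group A.

Group B, Group B, Group A, Group A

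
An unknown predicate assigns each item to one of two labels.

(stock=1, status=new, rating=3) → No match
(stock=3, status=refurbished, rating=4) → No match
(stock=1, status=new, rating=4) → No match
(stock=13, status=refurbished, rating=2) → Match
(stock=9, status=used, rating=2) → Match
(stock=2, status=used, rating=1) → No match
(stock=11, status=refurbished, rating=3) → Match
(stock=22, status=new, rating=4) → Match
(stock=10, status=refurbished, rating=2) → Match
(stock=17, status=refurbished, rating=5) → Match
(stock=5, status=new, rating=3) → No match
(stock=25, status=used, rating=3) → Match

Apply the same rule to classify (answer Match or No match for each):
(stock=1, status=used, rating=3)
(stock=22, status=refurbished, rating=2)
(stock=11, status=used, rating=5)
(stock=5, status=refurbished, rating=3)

No match, Match, Match, No match

The pattern is that an item is 'Match' exactly when: stock ≥ 9.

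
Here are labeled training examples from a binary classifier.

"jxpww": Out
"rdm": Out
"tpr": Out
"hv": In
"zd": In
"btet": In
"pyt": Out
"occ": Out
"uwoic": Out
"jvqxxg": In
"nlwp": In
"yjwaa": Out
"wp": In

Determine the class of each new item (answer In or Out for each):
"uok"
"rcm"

The rule appears to be: even length.

Out, Out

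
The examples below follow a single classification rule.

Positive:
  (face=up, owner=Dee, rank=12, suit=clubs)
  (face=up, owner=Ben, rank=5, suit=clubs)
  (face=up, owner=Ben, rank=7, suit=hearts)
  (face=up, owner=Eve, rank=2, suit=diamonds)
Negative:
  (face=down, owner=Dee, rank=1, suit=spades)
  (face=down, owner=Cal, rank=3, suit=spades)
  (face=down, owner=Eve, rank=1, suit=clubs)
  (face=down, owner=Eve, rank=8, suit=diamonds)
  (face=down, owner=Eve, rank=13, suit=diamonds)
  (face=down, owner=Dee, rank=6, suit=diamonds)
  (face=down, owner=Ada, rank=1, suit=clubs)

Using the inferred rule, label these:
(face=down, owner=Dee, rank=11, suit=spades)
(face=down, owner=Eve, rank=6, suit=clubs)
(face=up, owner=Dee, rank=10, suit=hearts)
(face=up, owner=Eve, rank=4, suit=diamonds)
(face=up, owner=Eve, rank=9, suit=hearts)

Negative, Negative, Positive, Positive, Positive

A rule that fits every label: face is up — true of each 'Positive' example, false of each 'Negative' one.
(face=down, owner=Dee, rank=11, suit=spades): Negative (face is down).
(face=down, owner=Eve, rank=6, suit=clubs): Negative (face is down).
(face=up, owner=Dee, rank=10, suit=hearts): Positive (face is up).
(face=up, owner=Eve, rank=4, suit=diamonds): Positive (face is up).
(face=up, owner=Eve, rank=9, suit=hearts): Positive (face is up).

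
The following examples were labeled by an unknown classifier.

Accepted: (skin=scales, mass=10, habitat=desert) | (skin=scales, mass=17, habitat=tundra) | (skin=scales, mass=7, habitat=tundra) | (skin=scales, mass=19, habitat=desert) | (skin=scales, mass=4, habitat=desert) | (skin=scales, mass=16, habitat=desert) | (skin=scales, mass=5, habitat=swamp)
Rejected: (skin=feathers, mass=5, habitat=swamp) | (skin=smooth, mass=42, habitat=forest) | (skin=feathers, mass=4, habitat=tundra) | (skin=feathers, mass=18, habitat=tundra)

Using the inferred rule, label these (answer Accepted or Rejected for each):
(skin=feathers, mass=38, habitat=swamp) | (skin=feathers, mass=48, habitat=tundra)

Rejected, Rejected

The distinguishing property — skin is scales — holds for all the 'Accepted' cases and none of the 'Rejected' cases.
(skin=feathers, mass=38, habitat=swamp): Rejected (skin is feathers). (skin=feathers, mass=48, habitat=tundra): Rejected (skin is feathers).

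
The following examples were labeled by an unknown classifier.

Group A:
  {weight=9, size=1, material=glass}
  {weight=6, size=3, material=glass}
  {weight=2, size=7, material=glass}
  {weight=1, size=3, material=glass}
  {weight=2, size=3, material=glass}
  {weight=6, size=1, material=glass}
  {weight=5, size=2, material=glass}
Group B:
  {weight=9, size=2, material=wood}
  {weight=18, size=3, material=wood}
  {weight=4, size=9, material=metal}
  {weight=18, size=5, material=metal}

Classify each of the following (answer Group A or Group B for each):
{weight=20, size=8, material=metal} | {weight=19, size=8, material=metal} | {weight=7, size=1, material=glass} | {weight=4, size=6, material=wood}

The distinguishing property — material is glass — holds for all the 'Group A' cases and none of the 'Group B' cases.
{weight=20, size=8, material=metal}: material is metal, doesn't match → Group B. {weight=19, size=8, material=metal}: material is metal, doesn't match → Group B. {weight=7, size=1, material=glass}: material is glass, passes → Group A. {weight=4, size=6, material=wood}: material is wood, doesn't match → Group B.

Group B, Group B, Group A, Group B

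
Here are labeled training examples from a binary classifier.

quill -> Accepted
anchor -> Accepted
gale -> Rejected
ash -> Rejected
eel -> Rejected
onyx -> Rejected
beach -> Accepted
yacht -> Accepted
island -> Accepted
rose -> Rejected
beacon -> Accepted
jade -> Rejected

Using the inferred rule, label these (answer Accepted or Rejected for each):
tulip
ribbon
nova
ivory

Accepted, Accepted, Rejected, Accepted

The common property of the 'Accepted' items is: length ≥ 5. No 'Rejected' item has it.
tulip: Accepted (length 5). ribbon: Accepted (length 6). nova: Rejected (length 4). ivory: Accepted (length 5).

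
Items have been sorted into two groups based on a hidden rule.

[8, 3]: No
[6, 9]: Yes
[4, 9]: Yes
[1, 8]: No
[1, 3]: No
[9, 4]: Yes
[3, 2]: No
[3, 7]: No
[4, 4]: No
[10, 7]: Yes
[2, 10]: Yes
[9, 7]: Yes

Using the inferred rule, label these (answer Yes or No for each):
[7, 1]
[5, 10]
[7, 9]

The classifier is using: sum ≥ 12.
[7, 1]: 7+1 = 8 — does not pass, so No.
[5, 10]: 5+10 = 15 — passes, so Yes.
[7, 9]: 7+9 = 16 — passes, so Yes.

No, Yes, Yes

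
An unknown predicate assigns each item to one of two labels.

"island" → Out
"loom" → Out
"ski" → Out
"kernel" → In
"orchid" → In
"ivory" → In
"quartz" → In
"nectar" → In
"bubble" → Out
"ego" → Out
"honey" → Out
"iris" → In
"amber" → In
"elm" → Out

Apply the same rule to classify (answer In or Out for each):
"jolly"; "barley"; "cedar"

The rule appears to be: contains 'r'.

Out, In, In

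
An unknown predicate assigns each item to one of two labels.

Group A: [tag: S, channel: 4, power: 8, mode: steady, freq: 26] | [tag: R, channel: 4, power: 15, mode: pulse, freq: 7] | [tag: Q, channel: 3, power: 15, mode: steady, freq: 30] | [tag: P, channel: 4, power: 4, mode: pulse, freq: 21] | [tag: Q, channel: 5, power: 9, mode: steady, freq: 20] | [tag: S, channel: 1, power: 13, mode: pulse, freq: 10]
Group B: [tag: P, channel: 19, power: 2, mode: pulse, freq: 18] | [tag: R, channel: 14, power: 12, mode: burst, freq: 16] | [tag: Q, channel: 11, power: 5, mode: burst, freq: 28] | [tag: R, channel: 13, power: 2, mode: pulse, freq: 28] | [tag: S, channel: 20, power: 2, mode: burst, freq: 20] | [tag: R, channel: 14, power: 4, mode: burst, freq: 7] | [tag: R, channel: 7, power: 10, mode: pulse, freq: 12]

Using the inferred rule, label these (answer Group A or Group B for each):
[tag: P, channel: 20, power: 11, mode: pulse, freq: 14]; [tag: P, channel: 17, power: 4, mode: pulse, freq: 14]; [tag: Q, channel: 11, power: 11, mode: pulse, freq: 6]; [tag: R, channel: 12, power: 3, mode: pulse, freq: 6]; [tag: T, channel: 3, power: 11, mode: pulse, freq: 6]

A rule that fits every label: channel ≤ 5 — true of each 'Group A' example, false of each 'Group B' one.

Group B, Group B, Group B, Group B, Group A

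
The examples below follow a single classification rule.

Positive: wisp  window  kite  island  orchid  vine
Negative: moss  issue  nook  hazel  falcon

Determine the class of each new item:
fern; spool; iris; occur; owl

One predicate separates the groups cleanly: even length AND contains 'i'.
Negative: fern, since length 4, no 'i'.
Negative: spool, since length 5, no 'i'.
Positive: iris, since length 4, has 'i'.
Negative: occur, since length 5, no 'i'.
Negative: owl, since length 3, no 'i'.

Negative, Negative, Positive, Negative, Negative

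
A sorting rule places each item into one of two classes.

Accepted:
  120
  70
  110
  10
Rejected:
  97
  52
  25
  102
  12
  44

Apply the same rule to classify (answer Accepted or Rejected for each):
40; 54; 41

Accepted, Rejected, Rejected

The pattern is that an item is 'Accepted' exactly when: multiple of 10.
40: Accepted (40 = 10·4). 54: Rejected (54 = 10·5 + 4). 41: Rejected (41 = 10·4 + 1).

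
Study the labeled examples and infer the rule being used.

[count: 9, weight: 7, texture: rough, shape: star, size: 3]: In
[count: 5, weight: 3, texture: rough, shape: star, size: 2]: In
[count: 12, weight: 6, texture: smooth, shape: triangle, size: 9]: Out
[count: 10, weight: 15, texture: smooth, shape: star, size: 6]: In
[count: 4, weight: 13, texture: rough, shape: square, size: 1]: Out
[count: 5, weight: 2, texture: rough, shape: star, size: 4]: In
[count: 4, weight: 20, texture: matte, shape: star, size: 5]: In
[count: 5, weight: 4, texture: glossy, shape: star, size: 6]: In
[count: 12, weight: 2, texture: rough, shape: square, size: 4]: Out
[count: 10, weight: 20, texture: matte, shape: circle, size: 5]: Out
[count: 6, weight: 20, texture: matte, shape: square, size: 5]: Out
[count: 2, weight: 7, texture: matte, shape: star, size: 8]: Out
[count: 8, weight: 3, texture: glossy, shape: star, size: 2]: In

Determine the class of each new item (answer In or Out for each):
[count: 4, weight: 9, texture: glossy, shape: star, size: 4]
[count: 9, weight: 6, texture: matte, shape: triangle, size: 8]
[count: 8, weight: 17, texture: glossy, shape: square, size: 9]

A rule that fits every label: shape is star AND size ≤ 6 — true of each 'In' example, false of each 'Out' one.
[count: 4, weight: 9, texture: glossy, shape: star, size: 4] → shape is star, size = 4 → In.
[count: 9, weight: 6, texture: matte, shape: triangle, size: 8] → shape is triangle, size = 8 → Out.
[count: 8, weight: 17, texture: glossy, shape: square, size: 9] → shape is square, size = 9 → Out.

In, Out, Out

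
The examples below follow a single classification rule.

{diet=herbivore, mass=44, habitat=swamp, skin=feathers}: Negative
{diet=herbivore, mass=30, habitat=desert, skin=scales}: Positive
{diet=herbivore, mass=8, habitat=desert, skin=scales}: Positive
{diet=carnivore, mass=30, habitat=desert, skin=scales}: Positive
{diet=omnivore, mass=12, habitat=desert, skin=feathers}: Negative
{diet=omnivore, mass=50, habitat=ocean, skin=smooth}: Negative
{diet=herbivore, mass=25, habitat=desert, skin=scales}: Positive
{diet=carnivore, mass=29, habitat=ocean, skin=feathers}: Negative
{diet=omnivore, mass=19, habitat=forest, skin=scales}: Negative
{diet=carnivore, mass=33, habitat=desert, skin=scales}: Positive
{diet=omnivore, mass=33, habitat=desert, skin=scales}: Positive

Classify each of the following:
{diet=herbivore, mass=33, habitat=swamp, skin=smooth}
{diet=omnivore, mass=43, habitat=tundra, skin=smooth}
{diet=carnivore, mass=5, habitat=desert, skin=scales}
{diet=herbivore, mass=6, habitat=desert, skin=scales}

Negative, Negative, Positive, Positive

The classifier is using: habitat is desert AND skin is scales.
{diet=herbivore, mass=33, habitat=swamp, skin=smooth} → habitat is swamp, skin is smooth → Negative. {diet=omnivore, mass=43, habitat=tundra, skin=smooth} → habitat is tundra, skin is smooth → Negative. {diet=carnivore, mass=5, habitat=desert, skin=scales} → habitat is desert, skin is scales → Positive. {diet=herbivore, mass=6, habitat=desert, skin=scales} → habitat is desert, skin is scales → Positive.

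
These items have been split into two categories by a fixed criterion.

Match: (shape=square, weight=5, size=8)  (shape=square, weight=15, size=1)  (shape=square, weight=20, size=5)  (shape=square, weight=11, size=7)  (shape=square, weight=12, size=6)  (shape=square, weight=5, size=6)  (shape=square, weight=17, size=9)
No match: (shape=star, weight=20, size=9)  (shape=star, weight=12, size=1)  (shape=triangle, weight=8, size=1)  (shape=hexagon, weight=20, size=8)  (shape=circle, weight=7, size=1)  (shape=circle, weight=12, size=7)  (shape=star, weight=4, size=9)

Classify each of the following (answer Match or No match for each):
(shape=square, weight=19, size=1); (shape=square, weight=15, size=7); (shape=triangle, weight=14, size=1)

Match, Match, No match

One predicate separates the groups cleanly: shape is square.
Match: (shape=square, weight=19, size=1), since shape is square. Match: (shape=square, weight=15, size=7), since shape is square. No match: (shape=triangle, weight=14, size=1), since shape is triangle.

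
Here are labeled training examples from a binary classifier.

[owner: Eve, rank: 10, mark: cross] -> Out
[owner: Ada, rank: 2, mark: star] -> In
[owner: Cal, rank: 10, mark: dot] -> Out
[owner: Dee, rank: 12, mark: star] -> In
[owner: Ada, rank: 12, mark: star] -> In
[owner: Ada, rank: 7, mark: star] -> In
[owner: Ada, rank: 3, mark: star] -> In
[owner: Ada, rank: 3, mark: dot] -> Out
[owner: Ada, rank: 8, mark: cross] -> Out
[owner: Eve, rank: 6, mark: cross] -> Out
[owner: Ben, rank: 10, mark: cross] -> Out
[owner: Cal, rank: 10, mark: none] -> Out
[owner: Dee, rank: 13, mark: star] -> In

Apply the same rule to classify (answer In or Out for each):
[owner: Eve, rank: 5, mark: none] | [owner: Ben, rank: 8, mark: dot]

Out, Out

'In' ⟺ mark is star.
[owner: Eve, rank: 5, mark: none] → mark is none → Out.
[owner: Ben, rank: 8, mark: dot] → mark is dot → Out.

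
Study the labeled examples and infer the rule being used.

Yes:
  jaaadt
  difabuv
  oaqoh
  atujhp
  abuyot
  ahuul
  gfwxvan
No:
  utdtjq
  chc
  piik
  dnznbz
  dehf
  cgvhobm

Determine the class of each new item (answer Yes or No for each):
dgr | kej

No, No

Comparing the two groups points to one rule — contains 'a'.
dgr → no 'a' → No.
kej → no 'a' → No.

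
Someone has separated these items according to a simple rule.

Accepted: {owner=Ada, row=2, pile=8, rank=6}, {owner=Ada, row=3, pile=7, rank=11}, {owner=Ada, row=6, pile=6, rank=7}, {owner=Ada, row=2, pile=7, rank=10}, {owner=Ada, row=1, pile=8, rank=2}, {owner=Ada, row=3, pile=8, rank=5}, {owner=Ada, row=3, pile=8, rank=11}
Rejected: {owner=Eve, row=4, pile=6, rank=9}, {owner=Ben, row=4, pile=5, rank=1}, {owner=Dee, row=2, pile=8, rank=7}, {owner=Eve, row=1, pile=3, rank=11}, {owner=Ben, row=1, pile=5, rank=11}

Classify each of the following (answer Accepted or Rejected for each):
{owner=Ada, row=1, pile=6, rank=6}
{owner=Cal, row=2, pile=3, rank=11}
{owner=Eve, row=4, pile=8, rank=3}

The common property of the 'Accepted' items is: owner is Ada. No 'Rejected' item has it.

Accepted, Rejected, Rejected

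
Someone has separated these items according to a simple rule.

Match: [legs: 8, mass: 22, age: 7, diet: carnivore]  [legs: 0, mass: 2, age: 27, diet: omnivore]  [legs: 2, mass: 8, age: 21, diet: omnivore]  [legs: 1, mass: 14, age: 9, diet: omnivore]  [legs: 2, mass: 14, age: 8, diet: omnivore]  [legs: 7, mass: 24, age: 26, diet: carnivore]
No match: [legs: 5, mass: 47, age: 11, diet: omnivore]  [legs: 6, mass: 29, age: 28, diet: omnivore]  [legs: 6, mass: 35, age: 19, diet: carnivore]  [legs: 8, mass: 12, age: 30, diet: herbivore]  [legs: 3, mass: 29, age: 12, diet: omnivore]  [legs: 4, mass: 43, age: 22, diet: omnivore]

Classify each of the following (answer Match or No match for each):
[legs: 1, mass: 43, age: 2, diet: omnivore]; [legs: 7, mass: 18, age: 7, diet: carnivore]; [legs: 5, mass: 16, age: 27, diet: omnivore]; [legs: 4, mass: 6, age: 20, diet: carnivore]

No match, Match, Match, Match

One predicate separates the groups cleanly: age ≤ 27 AND mass ≤ 24.
[legs: 1, mass: 43, age: 2, diet: omnivore] → age = 2, mass = 43 → No match. [legs: 7, mass: 18, age: 7, diet: carnivore] → age = 7, mass = 18 → Match. [legs: 5, mass: 16, age: 27, diet: omnivore] → age = 27, mass = 16 → Match. [legs: 4, mass: 6, age: 20, diet: carnivore] → age = 20, mass = 6 → Match.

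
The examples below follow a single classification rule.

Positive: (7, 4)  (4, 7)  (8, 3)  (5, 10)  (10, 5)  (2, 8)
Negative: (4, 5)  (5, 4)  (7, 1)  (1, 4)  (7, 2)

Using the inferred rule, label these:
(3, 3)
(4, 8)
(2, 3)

The pattern is that an item is 'Positive' exactly when: sum ≥ 10.
(3, 3): Negative (3+3 = 6).
(4, 8): Positive (4+8 = 12).
(2, 3): Negative (2+3 = 5).

Negative, Positive, Negative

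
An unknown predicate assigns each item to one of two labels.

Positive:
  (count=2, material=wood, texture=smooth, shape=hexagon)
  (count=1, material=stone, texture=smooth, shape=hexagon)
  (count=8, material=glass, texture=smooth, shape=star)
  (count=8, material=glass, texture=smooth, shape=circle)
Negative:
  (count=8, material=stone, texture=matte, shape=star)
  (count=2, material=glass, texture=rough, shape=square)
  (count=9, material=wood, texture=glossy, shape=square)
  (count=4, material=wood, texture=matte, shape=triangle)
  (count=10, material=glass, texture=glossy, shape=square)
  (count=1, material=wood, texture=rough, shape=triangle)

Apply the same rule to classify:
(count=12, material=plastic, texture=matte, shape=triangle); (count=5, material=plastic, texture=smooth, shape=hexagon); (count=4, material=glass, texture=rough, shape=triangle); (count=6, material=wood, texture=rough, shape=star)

Negative, Positive, Negative, Negative

The rule appears to be: texture is smooth.
(count=12, material=plastic, texture=matte, shape=triangle): texture is matte — doesn't match, so Negative. (count=5, material=plastic, texture=smooth, shape=hexagon): texture is smooth — qualifies, so Positive. (count=4, material=glass, texture=rough, shape=triangle): texture is rough — doesn't match, so Negative. (count=6, material=wood, texture=rough, shape=star): texture is rough — doesn't match, so Negative.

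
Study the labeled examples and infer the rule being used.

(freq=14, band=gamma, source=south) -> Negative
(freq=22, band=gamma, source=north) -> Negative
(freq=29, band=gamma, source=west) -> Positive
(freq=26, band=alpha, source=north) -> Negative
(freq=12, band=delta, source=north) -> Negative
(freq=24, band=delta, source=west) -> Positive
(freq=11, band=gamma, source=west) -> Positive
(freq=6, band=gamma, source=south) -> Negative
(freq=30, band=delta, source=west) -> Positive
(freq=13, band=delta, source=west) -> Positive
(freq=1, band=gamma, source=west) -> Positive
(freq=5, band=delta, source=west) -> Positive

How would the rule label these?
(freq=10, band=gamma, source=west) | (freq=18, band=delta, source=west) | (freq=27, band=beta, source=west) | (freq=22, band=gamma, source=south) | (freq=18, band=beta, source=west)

Positive, Positive, Positive, Negative, Positive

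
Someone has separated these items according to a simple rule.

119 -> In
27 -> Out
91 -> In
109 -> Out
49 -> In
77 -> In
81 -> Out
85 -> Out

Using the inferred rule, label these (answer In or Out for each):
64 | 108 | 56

Out, Out, In

Checking candidate rules against both groups, what survives is: multiple of 7.
64: 64 = 7·9 + 1 — fails the rule, so Out. 108: 108 = 7·15 + 3 — fails the rule, so Out. 56: 56 = 7·8 — matches, so In.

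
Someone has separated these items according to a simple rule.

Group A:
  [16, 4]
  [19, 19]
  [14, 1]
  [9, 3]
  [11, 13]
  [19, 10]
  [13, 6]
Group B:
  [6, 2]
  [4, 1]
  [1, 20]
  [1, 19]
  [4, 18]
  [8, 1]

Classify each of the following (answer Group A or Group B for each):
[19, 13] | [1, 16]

Group A, Group B

The simplest hypothesis consistent with all the labels is: first ≥ 9.
Group A: [19, 13], since first 19.
Group B: [1, 16], since first 1.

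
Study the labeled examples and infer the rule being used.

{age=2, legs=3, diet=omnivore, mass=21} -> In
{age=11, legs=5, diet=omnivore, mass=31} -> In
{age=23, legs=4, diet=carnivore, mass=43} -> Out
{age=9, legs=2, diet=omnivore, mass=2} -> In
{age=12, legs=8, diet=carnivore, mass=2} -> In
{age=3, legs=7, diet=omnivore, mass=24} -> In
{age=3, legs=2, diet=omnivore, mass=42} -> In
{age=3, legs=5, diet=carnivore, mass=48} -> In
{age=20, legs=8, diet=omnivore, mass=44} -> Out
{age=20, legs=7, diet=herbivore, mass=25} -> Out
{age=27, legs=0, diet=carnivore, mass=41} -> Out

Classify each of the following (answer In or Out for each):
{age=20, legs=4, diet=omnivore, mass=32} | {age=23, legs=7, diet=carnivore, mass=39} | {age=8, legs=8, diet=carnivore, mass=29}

The classifier is using: age ≤ 12.
{age=20, legs=4, diet=omnivore, mass=32}: age = 20 — lacks this property, so Out. {age=23, legs=7, diet=carnivore, mass=39}: age = 23 — lacks this property, so Out. {age=8, legs=8, diet=carnivore, mass=29}: age = 8 — checks out, so In.

Out, Out, In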